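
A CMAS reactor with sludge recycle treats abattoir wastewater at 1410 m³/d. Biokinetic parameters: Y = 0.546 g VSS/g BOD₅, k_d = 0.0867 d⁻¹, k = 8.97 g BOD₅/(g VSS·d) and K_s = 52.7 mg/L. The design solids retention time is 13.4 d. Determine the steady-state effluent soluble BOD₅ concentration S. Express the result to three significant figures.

S ≈ 1.80 mg/L

For a completely mixed reactor with recycle the Lawrence–McCarty relation gives S = K_s·(1 + k_d·θ_c) / [θ_c·(Y·k − k_d) − 1] = 52.7 × (1 + 0.0867 × 13.4) / [13.4 × (0.546 × 8.97 − 0.0867) − 1] = 113.9 / 63.47 = 1.795 mg/L.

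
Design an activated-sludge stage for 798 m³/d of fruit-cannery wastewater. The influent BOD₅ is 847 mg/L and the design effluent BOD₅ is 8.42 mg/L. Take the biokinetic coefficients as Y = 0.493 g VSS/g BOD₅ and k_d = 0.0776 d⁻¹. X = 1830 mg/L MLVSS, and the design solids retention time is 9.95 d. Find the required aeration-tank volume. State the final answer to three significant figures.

V ≈ 1010 m³

Steady-state biomass mass balance: V·X·(1 + k_d·θ_c) = Y·Q·(S₀ − S)·θ_c, so V = 0.493 × 798 × (847 − 8.42) × 9.95 / [1830 × (1 + 0.0776 × 9.95)] = 3.28×10^6 / 3243 = 1012 m³.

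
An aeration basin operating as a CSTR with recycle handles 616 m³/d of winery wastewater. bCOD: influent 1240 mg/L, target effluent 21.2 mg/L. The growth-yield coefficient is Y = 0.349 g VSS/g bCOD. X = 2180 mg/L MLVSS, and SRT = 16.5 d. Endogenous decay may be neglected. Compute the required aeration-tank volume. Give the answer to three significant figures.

V·X = Y·Q·ΔS·θ_c gives V = 0.349 × 616 × (1240 − 21.2) × 16.5 / 2180 = 1983 m³.

V ≈ 1980 m³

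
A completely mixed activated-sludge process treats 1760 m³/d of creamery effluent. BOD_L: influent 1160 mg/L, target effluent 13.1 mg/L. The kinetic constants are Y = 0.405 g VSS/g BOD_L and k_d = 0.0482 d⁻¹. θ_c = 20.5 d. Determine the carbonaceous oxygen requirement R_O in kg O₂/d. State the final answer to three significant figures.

R_O ≈ 1430 kg O₂/d

Correct the yield for decay: Y_obs = Y/(1 + k_d θ_c) = 0.405 / (1 + 0.0482 × 20.5) = 0.405 / 1.988 = 0.2037.
Q·(S₀ − S) = 1760 × (1160 − 13.1) × 10⁻³ = 2019 kg/d removed.
Net sludge production P_X = 0.2037 × 2019 = 411.2 kg VSS/d.
R_O = Q·ΔS − 1.42 P_X = 2019 − 583.9 = 1435 kg O₂/d.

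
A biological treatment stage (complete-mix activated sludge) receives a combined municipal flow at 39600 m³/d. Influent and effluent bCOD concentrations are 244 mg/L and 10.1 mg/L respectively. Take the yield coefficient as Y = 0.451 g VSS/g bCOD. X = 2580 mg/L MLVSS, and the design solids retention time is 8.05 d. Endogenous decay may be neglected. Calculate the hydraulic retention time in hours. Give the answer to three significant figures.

τ ≈ 7.90 h

Biomass mass balance (decay neglected): V·X = Y·Q·(S₀ − S)·θ_c, so V = 0.451 × 39600 × (244 − 10.1) × 8.05 / 2580 = 13034 m³.
τ = V/Q = 13034/39600 = 0.3291 d, or 7.899 h.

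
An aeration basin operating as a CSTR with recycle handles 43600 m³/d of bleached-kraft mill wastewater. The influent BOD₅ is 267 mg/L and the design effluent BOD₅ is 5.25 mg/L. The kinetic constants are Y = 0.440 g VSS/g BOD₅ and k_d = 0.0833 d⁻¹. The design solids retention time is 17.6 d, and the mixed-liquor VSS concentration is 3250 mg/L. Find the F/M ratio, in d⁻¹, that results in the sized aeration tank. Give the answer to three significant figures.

F/M ≈ 0.325 d⁻¹

Steady-state biomass mass balance: V·X·(1 + k_d·θ_c) = Y·Q·(S₀ − S)·θ_c, so V = 0.440 × 43600 × (267 − 5.25) × 17.6 / [3250 × (1 + 0.0833 × 17.6)] = 8.84×10^7 / 8015 = 11027 m³.
Food-to-microorganism ratio F/M = Q S₀ / (V X) = 43600 × 267 / (11027 × 3250) = 0.3248 d⁻¹.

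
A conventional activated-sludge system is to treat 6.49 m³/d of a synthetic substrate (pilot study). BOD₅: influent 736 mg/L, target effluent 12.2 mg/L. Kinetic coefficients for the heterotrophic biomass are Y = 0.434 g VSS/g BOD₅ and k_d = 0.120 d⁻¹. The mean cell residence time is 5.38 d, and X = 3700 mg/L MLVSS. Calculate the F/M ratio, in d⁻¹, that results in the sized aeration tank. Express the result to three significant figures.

F/M ≈ 0.717 d⁻¹

Rearranging the biomass balance for a CMAS with decay, V = Y·Q·ΔS·θ_c / [X·(1+k_d θ_c)] = 0.434 × 6.49 × (736 − 12.2) × 5.38 / [3700 × (1 + 0.120 × 5.38)] = 1.1×10^4 / 6089 = 1.801 m³.
F/M = applied load / biomass = Q·S₀/(V·X) = 6.49 × 736 / (1.801 × 3700) = 0.7167 d⁻¹.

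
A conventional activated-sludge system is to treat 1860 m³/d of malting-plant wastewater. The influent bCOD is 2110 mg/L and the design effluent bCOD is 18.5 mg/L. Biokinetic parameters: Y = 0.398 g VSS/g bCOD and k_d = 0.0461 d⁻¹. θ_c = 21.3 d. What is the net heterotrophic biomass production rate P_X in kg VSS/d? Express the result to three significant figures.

P_X ≈ 781 kg VSS/d

Correct the yield for decay: Y_obs = Y/(1 + k_d θ_c) = 0.398 / (1 + 0.0461 × 21.3) = 0.398 / 1.982 = 0.2008.
Mass of bCOD removed per day: Q(S₀ − S) = 1860 × 2092 g/m³ = 3890 kg/d.
So the net sludge growth is P_X = 0.2008 × 3890 = 781.2 kg VSS/d.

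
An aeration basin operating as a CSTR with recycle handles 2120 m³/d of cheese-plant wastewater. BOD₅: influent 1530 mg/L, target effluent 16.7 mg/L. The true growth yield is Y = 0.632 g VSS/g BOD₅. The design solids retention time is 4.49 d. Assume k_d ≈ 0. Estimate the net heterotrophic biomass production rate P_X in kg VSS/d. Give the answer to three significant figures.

Since k_d ≈ 0, Y_obs = Y = 0.632 g VSS/g BOD₅.
Mass of BOD₅ removed per day: Q(S₀ − S) = 2120 × 1513 g/m³ = 3208 kg/d.
Biomass produced: P_X = Y_obs·Q·ΔS = 0.6320 × 3208 ≈ 2028 kg VSS/d.

P_X ≈ 2030 kg VSS/d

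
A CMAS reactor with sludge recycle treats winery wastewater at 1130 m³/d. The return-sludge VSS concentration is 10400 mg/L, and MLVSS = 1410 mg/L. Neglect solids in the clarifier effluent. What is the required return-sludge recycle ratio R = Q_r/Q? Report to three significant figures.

R = Q_r/Q = X/(X_r − X) = 1410 / (10400 − 1410) = 0.1568.

R ≈ 0.157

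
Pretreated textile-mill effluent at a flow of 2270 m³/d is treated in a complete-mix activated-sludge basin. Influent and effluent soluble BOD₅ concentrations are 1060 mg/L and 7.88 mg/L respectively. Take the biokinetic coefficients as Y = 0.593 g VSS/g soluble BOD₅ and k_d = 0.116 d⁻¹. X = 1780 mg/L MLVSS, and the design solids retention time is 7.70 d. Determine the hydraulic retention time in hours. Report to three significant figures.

From the SRT design equation V = Y Q (S₀−S) θ_c / [X (1 + k_d θ_c)] = 0.593 × 2270 × (1060 − 7.88) × 7.70 / [1780 × (1 + 0.116 × 7.70)] = 1.09×10^7 / 3370 = 3236 m³.
HRT = V/Q = 3236 m³ / 2270 m³·d⁻¹ = 1.426 d × 24 = 34.21 h.

τ ≈ 34.2 h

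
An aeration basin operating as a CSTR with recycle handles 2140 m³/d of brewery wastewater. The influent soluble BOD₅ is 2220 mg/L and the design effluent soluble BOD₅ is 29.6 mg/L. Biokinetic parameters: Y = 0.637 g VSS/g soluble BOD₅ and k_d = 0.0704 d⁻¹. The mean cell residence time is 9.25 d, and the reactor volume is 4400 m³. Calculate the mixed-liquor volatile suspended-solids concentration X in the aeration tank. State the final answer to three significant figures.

Solving the biomass balance for X: X = Y Q (S₀−S) θ_c / [V (1+k_d θ_c)] = 0.637 × 2140 × (2220 − 29.6) × 9.25 / [4400 × (1 + 0.0704 × 9.25)] = 3802 mg/L.

X ≈ 3800 mg/L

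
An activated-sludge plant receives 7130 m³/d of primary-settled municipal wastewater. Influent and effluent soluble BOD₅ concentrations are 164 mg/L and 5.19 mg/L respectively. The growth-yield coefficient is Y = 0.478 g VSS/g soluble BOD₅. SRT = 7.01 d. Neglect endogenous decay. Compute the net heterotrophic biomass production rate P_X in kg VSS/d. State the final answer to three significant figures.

No decay correction is needed, so Y_obs = Y = 0.478.
Q·(S₀ − S) = 7130 × (164 − 5.19) × 10⁻³ = 1132 kg/d removed.
Biomass produced: P_X = Y_obs·Q·ΔS = 0.4780 × 1132 ≈ 541.2 kg VSS/d.

P_X ≈ 541 kg VSS/d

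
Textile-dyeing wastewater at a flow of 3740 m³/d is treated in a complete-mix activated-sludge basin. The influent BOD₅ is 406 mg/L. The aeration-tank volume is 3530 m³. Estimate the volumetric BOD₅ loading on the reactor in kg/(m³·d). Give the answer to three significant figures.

L_v ≈ 0.430 kg BOD₅/(m³·d)

Applied BOD₅ load per unit volume = Q·S₀/V = (3740 × 406/1000)/3530 = 0.4302 kg BOD₅·m⁻³·d⁻¹.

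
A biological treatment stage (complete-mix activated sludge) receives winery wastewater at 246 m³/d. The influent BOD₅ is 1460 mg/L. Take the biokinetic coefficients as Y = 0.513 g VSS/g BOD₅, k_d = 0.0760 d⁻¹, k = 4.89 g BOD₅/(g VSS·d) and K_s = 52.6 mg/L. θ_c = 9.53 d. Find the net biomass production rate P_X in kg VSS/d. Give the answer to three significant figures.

P_X ≈ 107 kg VSS/d

From the Monod/SRT balance for a CMAS, S = K_s·(1+k_d θ_c)/[θ_c·(Y k − k_d) − 1] = 52.6 × (1 + 0.0760 × 9.53) / [9.53 × (0.513 × 4.89 − 0.0760) − 1] = 90.70 / 22.18 = 4.089 mg/L.
The observed yield is Y_obs = Y/(1 + k_d·θ_c) = 0.513 / (1 + 0.0760 × 9.53) = 0.513 / 1.724 = 0.2975 g VSS per g BOD₅ removed.
Substrate removed = Q·(S₀ − S) = 246 m³/d × (1460 − 4.09) g/m³ = 3.58×10^5 g/d = 358.2 kg/d.
P_X = Y_obs · Q(S₀ − S) = 0.2975 × 358.2 = 106.6 kg VSS/d.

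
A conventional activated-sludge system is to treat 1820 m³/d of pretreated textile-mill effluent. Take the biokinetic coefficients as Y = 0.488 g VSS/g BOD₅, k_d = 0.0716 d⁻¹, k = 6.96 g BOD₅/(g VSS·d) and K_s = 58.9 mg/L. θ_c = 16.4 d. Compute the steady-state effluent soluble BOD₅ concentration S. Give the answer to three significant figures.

For a completely mixed reactor with recycle the Lawrence–McCarty relation gives S = K_s·(1 + k_d·θ_c) / [θ_c·(Y·k − k_d) − 1] = 58.9 × (1 + 0.0716 × 16.4) / [16.4 × (0.488 × 6.96 − 0.0716) − 1] = 128.1 / 53.53 = 2.392 mg/L.

S ≈ 2.39 mg/L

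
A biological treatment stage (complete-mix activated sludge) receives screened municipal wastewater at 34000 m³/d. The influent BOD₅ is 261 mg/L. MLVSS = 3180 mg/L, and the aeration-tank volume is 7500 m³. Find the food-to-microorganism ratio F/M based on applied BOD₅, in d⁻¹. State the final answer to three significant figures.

F/M ≈ 0.372 d⁻¹

Food-to-microorganism ratio F/M = Q S₀ / (V X) = 34000 × 261 / (7500 × 3180) = 0.3721 d⁻¹.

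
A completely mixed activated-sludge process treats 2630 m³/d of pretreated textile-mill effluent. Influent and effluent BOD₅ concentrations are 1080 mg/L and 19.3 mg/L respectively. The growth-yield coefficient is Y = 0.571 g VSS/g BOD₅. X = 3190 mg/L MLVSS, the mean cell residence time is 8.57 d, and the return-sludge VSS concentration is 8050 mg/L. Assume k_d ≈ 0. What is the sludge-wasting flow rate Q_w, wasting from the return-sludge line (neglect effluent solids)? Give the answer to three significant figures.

With k_d = 0 the design equation reduces to V = Y Q (S₀−S) θ_c / X = 0.571 × 2630 × (1080 − 19.3) × 8.57 / 3190 = 4279 m³.
Q_w = (V·X)/(θ_c X_r) = 4279 × 3190 / (8.57 × 8050) = 197.9 m³/d.

Q_w ≈ 198 m³/d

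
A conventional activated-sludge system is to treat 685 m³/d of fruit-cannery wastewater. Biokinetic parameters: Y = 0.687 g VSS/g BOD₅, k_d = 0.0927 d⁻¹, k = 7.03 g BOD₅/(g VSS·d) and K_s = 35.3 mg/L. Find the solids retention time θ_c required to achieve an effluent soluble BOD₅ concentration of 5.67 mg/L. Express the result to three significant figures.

θ_c ≈ 1.74 d

Specific growth rate at S = 5.67 mg/L: μ = YkS/(K_s+S) = 0.687·7.03·5.67/(35.3+5.67) = 0.6684 d⁻¹.
θ_c = 1/(μ − k_d) = 1/(0.6684 − 0.0927) = 1/0.5757 = 1.737 d.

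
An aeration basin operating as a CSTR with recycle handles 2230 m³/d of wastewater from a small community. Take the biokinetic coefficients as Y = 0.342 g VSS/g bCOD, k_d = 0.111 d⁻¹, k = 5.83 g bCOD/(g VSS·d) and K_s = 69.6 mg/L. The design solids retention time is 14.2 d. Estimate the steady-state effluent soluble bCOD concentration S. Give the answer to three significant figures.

Effluent substrate depends only on kinetics and SRT: S = K_s(1 + k_d θ_c) / [θ_c(Yk − k_d) − 1] = 69.6 × (1 + 0.111 × 14.2) / [14.2 × (0.342 × 5.83 − 0.111) − 1] = 179.3 / 25.74 = 6.967 mg/L.

S ≈ 6.97 mg/L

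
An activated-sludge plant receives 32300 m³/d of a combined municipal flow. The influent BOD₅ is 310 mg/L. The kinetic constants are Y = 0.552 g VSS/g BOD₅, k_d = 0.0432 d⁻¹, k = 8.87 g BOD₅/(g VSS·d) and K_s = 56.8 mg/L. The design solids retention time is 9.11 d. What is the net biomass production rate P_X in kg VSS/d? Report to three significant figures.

P_X ≈ 3940 kg VSS/d

For a completely mixed reactor with recycle the Lawrence–McCarty relation gives S = K_s·(1 + k_d·θ_c) / [θ_c·(Y·k − k_d) − 1] = 56.8 × (1 + 0.0432 × 9.11) / [9.11 × (0.552 × 8.87 − 0.0432) − 1] = 79.15 / 43.21 = 1.832 mg/L.
Y_obs = Y / (1 + k_d θ_c) = 0.552 / (1 + 0.0432 × 9.11) = 0.552 / 1.394 = 0.3961.
Mass of BOD₅ removed per day: Q(S₀ − S) = 32300 × 308.2 g/m³ = 9954 kg/d.
P_X = Y_obs · Q(S₀ − S) = 0.3961 × 9954 = 3943 kg VSS/d.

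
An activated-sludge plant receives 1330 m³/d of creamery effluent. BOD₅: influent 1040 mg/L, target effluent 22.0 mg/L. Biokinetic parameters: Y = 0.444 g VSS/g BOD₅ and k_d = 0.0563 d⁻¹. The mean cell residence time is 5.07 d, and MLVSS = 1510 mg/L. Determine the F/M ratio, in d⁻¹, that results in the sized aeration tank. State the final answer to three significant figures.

F/M ≈ 0.583 d⁻¹

From the SRT design equation V = Y Q (S₀−S) θ_c / [X (1 + k_d θ_c)] = 0.444 × 1330 × (1040 − 22.0) × 5.07 / [1510 × (1 + 0.0563 × 5.07)] = 3.05×10^6 / 1941 = 1570 m³.
F/M = Q·S₀ / (V·X) = 1330 × 1040 / (1570 × 1510) = 0.5834 g BOD₅·(g VSS·d)⁻¹.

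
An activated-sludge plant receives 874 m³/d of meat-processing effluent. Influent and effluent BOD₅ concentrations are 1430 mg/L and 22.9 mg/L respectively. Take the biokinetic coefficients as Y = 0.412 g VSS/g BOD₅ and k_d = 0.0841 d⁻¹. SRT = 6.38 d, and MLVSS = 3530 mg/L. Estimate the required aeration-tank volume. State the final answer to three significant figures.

From the SRT design equation V = Y Q (S₀−S) θ_c / [X (1 + k_d θ_c)] = 0.412 × 874 × (1430 − 22.9) × 6.38 / [3530 × (1 + 0.0841 × 6.38)] = 3.23×10^6 / 5424 = 596.0 m³.

V ≈ 596 m³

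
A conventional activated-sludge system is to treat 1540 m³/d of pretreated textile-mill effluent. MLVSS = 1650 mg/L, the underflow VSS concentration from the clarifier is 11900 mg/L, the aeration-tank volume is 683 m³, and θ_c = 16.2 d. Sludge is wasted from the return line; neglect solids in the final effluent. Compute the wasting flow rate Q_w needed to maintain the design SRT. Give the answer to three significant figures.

Wasting from the return line (neglecting effluent solids): Q_w = V·X / (θ_c·X_r) = 683.0 × 1650 / (16.2 × 11900) = 5.846 m³/d.

Q_w ≈ 5.85 m³/d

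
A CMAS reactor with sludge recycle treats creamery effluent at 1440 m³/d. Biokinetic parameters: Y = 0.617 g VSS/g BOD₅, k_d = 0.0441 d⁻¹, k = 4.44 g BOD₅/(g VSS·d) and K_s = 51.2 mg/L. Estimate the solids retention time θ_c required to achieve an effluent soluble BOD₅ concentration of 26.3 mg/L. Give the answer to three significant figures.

Specific growth rate at S = 26.3 mg/L: μ = YkS/(K_s+S) = 0.617·4.44·26.3/(51.2+26.3) = 0.9297 d⁻¹.
1/θ_c = 0.9297 − 0.0441 = 0.8856 d⁻¹, so θ_c = 1.129 d.

θ_c ≈ 1.13 d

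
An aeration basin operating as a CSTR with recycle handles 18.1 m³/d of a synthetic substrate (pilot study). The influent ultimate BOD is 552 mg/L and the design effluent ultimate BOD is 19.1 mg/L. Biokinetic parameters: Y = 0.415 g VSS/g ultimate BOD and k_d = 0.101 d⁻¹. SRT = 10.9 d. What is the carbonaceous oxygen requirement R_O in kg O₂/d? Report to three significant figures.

The observed yield is Y_obs = Y/(1 + k_d·θ_c) = 0.415 / (1 + 0.101 × 10.9) = 0.415 / 2.101 = 0.1975 g VSS per g ultimate BOD removed.
ΔS = 552 − 19.1 = 532.9 mg/L, so the substrate removal rate is 18.1 × 532.9/1000 = 9.645 kg ultimate BOD/d.
P_X = Y_obs·Q·(S₀ − S) = 0.1975 × 9.645 = 1.905 kg VSS/d.
R_O = Q·(S₀ − S) − 1.42·P_X = 9.645 − 1.42 × 1.905 = 6.940 kg O₂/d.

R_O ≈ 6.94 kg O₂/d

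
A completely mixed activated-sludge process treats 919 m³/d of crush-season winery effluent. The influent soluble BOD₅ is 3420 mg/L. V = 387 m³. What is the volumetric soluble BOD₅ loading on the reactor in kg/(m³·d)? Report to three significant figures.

L_v ≈ 8.12 kg soluble BOD₅/(m³·d)

L_v = Q S₀ / V = 919 × 3420 × 10⁻³ / 387.0 = 8.121 kg/(m³·d).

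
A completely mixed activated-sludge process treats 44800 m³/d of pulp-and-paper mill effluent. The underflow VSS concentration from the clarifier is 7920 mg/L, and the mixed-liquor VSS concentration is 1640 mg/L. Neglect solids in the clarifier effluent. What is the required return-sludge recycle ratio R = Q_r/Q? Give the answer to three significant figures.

R ≈ 0.261

R = Q_r/Q = X/(X_r − X) = 1640 / (7920 − 1640) = 0.2611.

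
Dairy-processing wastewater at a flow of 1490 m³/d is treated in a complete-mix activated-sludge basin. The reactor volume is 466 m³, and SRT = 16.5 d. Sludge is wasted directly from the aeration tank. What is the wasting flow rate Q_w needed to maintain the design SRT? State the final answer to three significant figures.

Q_w ≈ 28.2 m³/d

With mixed-liquor wasting, θ_c = V/Q_w, so Q_w = V/θ_c = 466.0/16.5 = 28.24 m³/d.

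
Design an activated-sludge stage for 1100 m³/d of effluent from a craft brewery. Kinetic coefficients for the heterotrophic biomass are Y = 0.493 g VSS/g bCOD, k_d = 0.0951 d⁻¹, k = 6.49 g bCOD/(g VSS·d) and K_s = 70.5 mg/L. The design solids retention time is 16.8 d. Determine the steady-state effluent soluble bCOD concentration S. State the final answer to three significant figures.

S ≈ 3.58 mg/L

Effluent substrate depends only on kinetics and SRT: S = K_s(1 + k_d θ_c) / [θ_c(Yk − k_d) − 1] = 70.5 × (1 + 0.0951 × 16.8) / [16.8 × (0.493 × 6.49 − 0.0951) − 1] = 183.1 / 51.16 = 3.580 mg/L.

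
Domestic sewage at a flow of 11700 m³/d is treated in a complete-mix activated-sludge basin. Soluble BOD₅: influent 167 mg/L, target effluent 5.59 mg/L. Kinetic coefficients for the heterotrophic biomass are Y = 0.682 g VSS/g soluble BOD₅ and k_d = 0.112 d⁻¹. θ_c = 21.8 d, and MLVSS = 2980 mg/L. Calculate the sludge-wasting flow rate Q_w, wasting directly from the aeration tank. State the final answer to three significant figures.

From the SRT design equation V = Y Q (S₀−S) θ_c / [X (1 + k_d θ_c)] = 0.682 × 11700 × (167 − 5.59) × 21.8 / [2980 × (1 + 0.112 × 21.8)] = 2.81×10^7 / 10256 = 2738 m³.
With mixed-liquor wasting, θ_c = V/Q_w, so Q_w = V/θ_c = 2738/21.8 = 125.6 m³/d.

Q_w ≈ 126 m³/d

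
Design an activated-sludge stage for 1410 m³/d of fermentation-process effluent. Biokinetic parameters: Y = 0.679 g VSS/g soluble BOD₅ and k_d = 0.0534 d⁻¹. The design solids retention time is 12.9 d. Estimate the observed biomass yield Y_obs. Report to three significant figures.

Y_obs ≈ 0.402 g VSS/g soluble BOD₅

Correct the yield for decay: Y_obs = Y/(1 + k_d θ_c) = 0.679 / (1 + 0.0534 × 12.9) = 0.679 / 1.689 = 0.4020.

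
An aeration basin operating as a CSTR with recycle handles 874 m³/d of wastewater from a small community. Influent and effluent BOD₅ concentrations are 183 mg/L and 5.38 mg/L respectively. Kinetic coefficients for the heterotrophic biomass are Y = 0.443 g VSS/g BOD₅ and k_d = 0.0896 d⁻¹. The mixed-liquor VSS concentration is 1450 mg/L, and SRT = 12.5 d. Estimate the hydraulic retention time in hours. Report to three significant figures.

Steady-state biomass mass balance: V·X·(1 + k_d·θ_c) = Y·Q·(S₀ − S)·θ_c, so V = 0.443 × 874 × (183 − 5.38) × 12.5 / [1450 × (1 + 0.0896 × 12.5)] = 8.6×10^5 / 3074 = 279.6 m³.
τ = V/Q = 279.6/874 = 0.3200 d, or 7.679 h.

τ ≈ 7.68 h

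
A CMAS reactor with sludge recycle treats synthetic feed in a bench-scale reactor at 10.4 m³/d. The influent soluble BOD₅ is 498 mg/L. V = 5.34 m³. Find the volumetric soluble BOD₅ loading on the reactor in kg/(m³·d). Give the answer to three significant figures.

Applied soluble BOD₅ load per unit volume = Q·S₀/V = (10.4 × 498/1000)/5.340 = 0.9699 kg soluble BOD₅·m⁻³·d⁻¹.

L_v ≈ 0.970 kg soluble BOD₅/(m³·d)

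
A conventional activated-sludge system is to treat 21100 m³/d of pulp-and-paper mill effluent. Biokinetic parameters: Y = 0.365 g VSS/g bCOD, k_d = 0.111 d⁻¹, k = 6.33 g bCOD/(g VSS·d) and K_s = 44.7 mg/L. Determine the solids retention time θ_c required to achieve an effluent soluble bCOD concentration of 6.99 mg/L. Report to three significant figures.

From 1/θ_c = Y·k·S/(K_s + S) − k_d: Y·k·S/(K_s+S) = 0.365 × 6.33 × 6.99 / (44.7 + 6.99) = 0.3124 d⁻¹.
Then 1/θ_c = μ − k_d = 0.3124 − 0.111 = 0.2014 d⁻¹, giving θ_c = 4.964 d.

θ_c ≈ 4.96 d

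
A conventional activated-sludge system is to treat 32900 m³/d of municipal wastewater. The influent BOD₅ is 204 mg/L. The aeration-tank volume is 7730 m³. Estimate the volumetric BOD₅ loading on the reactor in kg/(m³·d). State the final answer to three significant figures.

L_v ≈ 0.868 kg BOD₅/(m³·d)

Applied BOD₅ load per unit volume = Q·S₀/V = (32900 × 204/1000)/7730 = 0.8683 kg BOD₅·m⁻³·d⁻¹.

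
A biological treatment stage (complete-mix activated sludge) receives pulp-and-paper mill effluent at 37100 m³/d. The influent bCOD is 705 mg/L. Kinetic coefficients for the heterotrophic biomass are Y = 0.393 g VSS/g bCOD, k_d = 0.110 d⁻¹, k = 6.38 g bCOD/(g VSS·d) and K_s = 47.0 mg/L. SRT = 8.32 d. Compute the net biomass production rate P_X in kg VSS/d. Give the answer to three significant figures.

For a completely mixed reactor with recycle the Lawrence–McCarty relation gives S = K_s·(1 + k_d·θ_c) / [θ_c·(Y·k − k_d) − 1] = 47.0 × (1 + 0.110 × 8.32) / [8.32 × (0.393 × 6.38 − 0.110) − 1] = 90.01 / 18.95 = 4.751 mg/L.
Y_obs = Y / (1 + k_d θ_c) = 0.393 / (1 + 0.110 × 8.32) = 0.393 / 1.915 = 0.2052.
Substrate removed = Q·(S₀ − S) = 37100 m³/d × (705 − 4.75) g/m³ = 2.6×10^7 g/d = 25979 kg/d.
P_X = Y_obs · Q(S₀ − S) = 0.2052 × 25979 = 5331 kg VSS/d.

P_X ≈ 5330 kg VSS/d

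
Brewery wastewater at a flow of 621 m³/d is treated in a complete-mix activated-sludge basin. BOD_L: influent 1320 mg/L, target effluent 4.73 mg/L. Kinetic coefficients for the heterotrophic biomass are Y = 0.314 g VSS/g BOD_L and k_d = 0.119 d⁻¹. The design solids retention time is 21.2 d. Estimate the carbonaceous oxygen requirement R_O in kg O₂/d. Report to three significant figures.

R_O ≈ 713 kg O₂/d

Correct the yield for decay: Y_obs = Y/(1 + k_d θ_c) = 0.314 / (1 + 0.119 × 21.2) = 0.314 / 3.523 = 0.08913.
Q·(S₀ − S) = 621 × (1320 − 4.73) × 10⁻³ = 816.8 kg/d removed.
Biomass synthesised: P_X = Y_obs × 816.8 = 72.80 kg VSS/d.
R_O = Q·ΔS − 1.42 P_X = 816.8 − 103.4 = 713.4 kg O₂/d.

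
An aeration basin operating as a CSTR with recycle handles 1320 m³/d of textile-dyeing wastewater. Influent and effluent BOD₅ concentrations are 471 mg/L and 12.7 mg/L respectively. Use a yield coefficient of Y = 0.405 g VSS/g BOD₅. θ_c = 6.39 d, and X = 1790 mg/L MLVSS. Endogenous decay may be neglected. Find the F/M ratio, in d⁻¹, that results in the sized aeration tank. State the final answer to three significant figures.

With k_d = 0 the design equation reduces to V = Y Q (S₀−S) θ_c / X = 0.405 × 1320 × (471 − 12.7) × 6.39 / 1790 = 874.6 m³.
F/M = Q·S₀ / (V·X) = 1320 × 471 / (874.6 × 1790) = 0.3971 g BOD₅·(g VSS·d)⁻¹.

F/M ≈ 0.397 d⁻¹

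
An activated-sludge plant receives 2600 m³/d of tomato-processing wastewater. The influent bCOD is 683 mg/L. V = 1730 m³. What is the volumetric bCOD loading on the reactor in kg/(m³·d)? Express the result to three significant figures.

Applied bCOD load per unit volume = Q·S₀/V = (2600 × 683/1000)/1730 = 1.026 kg bCOD·m⁻³·d⁻¹.

L_v ≈ 1.03 kg bCOD/(m³·d)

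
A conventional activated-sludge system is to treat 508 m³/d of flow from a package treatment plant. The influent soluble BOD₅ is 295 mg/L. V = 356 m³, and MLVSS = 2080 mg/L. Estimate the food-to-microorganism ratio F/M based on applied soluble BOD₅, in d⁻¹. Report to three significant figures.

F/M = applied load / biomass = Q·S₀/(V·X) = 508 × 295 / (356.0 × 2080) = 0.2024 d⁻¹.

F/M ≈ 0.202 d⁻¹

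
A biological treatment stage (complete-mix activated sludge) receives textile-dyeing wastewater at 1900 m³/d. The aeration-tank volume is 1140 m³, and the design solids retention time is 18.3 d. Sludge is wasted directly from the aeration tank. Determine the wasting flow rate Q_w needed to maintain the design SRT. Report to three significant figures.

Q_w ≈ 62.3 m³/d

For wasting at MLVSS concentration, Q_w = V/θ_c = 1140/18.3 = 62.30 m³/d.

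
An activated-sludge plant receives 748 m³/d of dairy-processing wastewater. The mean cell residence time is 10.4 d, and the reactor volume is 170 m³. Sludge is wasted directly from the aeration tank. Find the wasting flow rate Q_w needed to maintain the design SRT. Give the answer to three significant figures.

Wasting from the aeration tank: Q_w = V / θ_c = 170.0 / 10.4 = 16.35 m³/d.

Q_w ≈ 16.3 m³/d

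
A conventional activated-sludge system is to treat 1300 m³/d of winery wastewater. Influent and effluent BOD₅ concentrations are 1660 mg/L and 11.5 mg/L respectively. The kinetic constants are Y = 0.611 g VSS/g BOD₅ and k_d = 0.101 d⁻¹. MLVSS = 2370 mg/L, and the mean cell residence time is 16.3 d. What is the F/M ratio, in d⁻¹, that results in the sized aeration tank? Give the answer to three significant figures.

F/M ≈ 0.268 d⁻¹

Rearranging the biomass balance for a CMAS with decay, V = Y·Q·ΔS·θ_c / [X·(1+k_d θ_c)] = 0.611 × 1300 × (1660 − 11.5) × 16.3 / [2370 × (1 + 0.101 × 16.3)] = 2.13×10^7 / 6272 = 3403 m³.
Food-to-microorganism ratio F/M = Q S₀ / (V X) = 1300 × 1660 / (3403 × 2370) = 0.2676 d⁻¹.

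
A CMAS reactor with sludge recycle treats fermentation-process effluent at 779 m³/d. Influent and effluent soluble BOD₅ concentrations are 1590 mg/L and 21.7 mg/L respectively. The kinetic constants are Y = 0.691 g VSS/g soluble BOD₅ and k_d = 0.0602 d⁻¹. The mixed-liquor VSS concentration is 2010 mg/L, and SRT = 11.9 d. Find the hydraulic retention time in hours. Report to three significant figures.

Rearranging the biomass balance for a CMAS with decay, V = Y·Q·ΔS·θ_c / [X·(1+k_d θ_c)] = 0.691 × 779 × (1590 − 21.7) × 11.9 / [2010 × (1 + 0.0602 × 11.9)] = 1×10^7 / 3450 = 2912 m³.
τ = V/Q = 2912/779 = 3.738 d, or 89.71 h.

τ ≈ 89.7 h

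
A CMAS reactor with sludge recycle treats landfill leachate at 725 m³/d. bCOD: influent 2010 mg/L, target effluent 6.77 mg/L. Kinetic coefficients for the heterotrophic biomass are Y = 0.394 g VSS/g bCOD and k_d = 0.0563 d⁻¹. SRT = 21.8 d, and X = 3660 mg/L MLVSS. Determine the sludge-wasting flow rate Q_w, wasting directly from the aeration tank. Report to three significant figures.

Q_w ≈ 70.2 m³/d

From the SRT design equation V = Y Q (S₀−S) θ_c / [X (1 + k_d θ_c)] = 0.394 × 725 × (2010 − 6.77) × 21.8 / [3660 × (1 + 0.0563 × 21.8)] = 1.25×10^7 / 8152 = 1530 m³.
With mixed-liquor wasting, θ_c = V/Q_w, so Q_w = V/θ_c = 1530/21.8 = 70.19 m³/d.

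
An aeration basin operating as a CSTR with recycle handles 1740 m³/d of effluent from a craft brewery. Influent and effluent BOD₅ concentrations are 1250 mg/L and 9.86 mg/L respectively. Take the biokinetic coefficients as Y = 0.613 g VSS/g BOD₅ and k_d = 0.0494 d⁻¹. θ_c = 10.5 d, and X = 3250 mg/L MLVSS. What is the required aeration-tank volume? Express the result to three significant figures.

Steady-state biomass mass balance: V·X·(1 + k_d·θ_c) = Y·Q·(S₀ − S)·θ_c, so V = 0.613 × 1740 × (1250 − 9.86) × 10.5 / [3250 × (1 + 0.0494 × 10.5)] = 1.39×10^7 / 4936 = 2814 m³.

V ≈ 2810 m³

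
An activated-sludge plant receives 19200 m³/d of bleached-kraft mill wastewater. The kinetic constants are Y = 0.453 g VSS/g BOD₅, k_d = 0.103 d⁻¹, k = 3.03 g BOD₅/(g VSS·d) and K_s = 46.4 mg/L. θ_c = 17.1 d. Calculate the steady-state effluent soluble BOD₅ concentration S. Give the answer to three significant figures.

S ≈ 6.19 mg/L

From the Monod/SRT balance for a CMAS, S = K_s·(1+k_d θ_c)/[θ_c·(Y k − k_d) − 1] = 46.4 × (1 + 0.103 × 17.1) / [17.1 × (0.453 × 3.03 − 0.103) − 1] = 128.1 / 20.71 = 6.187 mg/L.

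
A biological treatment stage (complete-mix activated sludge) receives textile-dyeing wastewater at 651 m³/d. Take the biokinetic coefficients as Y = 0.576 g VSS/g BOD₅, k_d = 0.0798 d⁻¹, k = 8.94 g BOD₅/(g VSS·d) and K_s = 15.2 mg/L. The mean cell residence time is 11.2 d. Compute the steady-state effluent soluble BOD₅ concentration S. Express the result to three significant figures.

From the Monod/SRT balance for a CMAS, S = K_s·(1+k_d θ_c)/[θ_c·(Y k − k_d) − 1] = 15.2 × (1 + 0.0798 × 11.2) / [11.2 × (0.576 × 8.94 − 0.0798) − 1] = 28.79 / 55.78 = 0.5160 mg/L.

S ≈ 0.516 mg/L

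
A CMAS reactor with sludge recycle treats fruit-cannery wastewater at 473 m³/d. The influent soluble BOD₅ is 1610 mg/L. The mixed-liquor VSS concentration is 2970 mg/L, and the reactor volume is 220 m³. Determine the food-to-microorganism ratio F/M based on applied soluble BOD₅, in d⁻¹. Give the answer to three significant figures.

F/M = applied load / biomass = Q·S₀/(V·X) = 473 × 1610 / (220.0 × 2970) = 1.165 d⁻¹.

F/M ≈ 1.17 d⁻¹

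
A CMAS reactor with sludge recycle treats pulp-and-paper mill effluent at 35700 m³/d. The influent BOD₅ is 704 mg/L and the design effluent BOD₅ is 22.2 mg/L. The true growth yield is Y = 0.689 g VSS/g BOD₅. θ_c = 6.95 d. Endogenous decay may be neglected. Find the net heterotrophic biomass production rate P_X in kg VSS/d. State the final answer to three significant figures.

No decay correction is needed, so Y_obs = Y = 0.689.
Q·(S₀ − S) = 35700 × (704 − 22.2) × 10⁻³ = 24340 kg/d removed.
Net biomass production P_X = Y_obs × Q·(S₀ − S) = 0.6890 × 24340 = 16770 kg VSS/d.

P_X ≈ 16800 kg VSS/d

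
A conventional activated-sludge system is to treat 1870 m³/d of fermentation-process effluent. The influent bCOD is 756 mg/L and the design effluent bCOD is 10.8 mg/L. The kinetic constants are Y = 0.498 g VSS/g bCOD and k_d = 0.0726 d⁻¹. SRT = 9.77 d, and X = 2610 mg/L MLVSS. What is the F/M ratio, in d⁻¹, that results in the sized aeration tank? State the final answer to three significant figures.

From the SRT design equation V = Y Q (S₀−S) θ_c / [X (1 + k_d θ_c)] = 0.498 × 1870 × (756 − 10.8) × 9.77 / [2610 × (1 + 0.0726 × 9.77)] = 6.78×10^6 / 4461 = 1520 m³.
F/M = Q·S₀ / (V·X) = 1870 × 756 / (1520 × 2610) = 0.3564 g bCOD·(g VSS·d)⁻¹.

F/M ≈ 0.356 d⁻¹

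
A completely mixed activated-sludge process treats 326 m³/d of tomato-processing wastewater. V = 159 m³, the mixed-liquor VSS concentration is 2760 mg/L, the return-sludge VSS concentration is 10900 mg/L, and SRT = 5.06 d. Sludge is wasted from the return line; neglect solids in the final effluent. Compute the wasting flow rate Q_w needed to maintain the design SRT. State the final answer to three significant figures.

Wasting from the return line (neglecting effluent solids): Q_w = V·X / (θ_c·X_r) = 159.0 × 2760 / (5.06 × 10900) = 7.957 m³/d.

Q_w ≈ 7.96 m³/d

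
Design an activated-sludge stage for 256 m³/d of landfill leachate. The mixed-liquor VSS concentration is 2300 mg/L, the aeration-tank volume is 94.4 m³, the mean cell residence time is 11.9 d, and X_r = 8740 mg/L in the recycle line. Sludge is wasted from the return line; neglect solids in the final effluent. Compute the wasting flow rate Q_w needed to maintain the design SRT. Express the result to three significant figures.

θ_c = V·X/(Q_w·X_r) when wasting from the recycle, so Q_w = V·X/(θ_c·X_r) = 94.40 × 2300 / (11.9 × 8740) = 2.088 m³/d.

Q_w ≈ 2.09 m³/d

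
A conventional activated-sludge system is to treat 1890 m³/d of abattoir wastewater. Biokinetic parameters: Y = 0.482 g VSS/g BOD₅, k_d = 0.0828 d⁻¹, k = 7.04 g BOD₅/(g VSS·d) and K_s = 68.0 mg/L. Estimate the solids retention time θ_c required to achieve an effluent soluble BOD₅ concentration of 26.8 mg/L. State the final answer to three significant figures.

θ_c ≈ 1.14 d

At the target effluent, Y k S/(K_s+S) = 0.482×7.04×26.8/94.80 = 0.9593 d⁻¹.
Then 1/θ_c = μ − k_d = 0.9593 − 0.0828 = 0.8765 d⁻¹, giving θ_c = 1.141 d.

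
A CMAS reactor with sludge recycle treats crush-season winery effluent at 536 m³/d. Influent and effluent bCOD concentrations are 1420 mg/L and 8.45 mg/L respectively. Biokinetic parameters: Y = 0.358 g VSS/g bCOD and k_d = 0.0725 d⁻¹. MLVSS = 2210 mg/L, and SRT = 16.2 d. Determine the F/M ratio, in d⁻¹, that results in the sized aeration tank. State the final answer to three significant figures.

F/M ≈ 0.377 d⁻¹

From the SRT design equation V = Y Q (S₀−S) θ_c / [X (1 + k_d θ_c)] = 0.358 × 536 × (1420 − 8.45) × 16.2 / [2210 × (1 + 0.0725 × 16.2)] = 4.39×10^6 / 4806 = 913.1 m³.
Food-to-microorganism ratio F/M = Q S₀ / (V X) = 536 × 1420 / (913.1 × 2210) = 0.3772 d⁻¹.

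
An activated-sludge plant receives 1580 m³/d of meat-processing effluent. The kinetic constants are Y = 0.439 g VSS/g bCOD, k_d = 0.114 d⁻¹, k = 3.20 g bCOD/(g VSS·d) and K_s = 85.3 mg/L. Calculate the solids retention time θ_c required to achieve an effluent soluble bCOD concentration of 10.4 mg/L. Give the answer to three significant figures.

At the target effluent, Y k S/(K_s+S) = 0.439×3.20×10.4/95.70 = 0.1527 d⁻¹.
θ_c = 1/(μ − k_d) = 1/(0.1527 − 0.114) = 1/0.03866 = 25.86 d.

θ_c ≈ 25.9 d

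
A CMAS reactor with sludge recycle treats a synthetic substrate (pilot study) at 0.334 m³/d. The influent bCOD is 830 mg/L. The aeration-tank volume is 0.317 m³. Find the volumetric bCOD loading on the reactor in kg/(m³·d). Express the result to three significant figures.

Applied bCOD load per unit volume = Q·S₀/V = (0.334 × 830/1000)/0.3170 = 0.8745 kg bCOD·m⁻³·d⁻¹.

L_v ≈ 0.875 kg bCOD/(m³·d)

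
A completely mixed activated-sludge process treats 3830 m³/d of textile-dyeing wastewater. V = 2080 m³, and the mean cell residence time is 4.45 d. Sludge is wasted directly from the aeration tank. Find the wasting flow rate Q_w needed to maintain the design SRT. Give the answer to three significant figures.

Q_w ≈ 467 m³/d

For wasting at MLVSS concentration, Q_w = V/θ_c = 2080/4.45 = 467.4 m³/d.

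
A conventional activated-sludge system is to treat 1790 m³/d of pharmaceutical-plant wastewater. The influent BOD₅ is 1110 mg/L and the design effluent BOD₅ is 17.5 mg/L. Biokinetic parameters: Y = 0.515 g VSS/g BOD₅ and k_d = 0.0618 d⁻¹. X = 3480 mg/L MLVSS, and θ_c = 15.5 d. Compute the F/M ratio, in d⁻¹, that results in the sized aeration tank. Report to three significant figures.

F/M ≈ 0.249 d⁻¹

Rearranging the biomass balance for a CMAS with decay, V = Y·Q·ΔS·θ_c / [X·(1+k_d θ_c)] = 0.515 × 1790 × (1110 − 17.5) × 15.5 / [3480 × (1 + 0.0618 × 15.5)] = 1.56×10^7 / 6813 = 2291 m³.
Food-to-microorganism ratio F/M = Q S₀ / (V X) = 1790 × 1110 / (2291 × 3480) = 0.2492 d⁻¹.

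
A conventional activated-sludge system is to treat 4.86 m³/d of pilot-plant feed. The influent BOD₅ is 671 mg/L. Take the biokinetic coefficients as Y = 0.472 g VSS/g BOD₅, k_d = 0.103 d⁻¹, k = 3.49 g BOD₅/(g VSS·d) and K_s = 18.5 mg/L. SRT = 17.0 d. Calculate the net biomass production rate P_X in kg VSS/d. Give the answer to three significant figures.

P_X ≈ 0.558 kg VSS/d

From the Monod/SRT balance for a CMAS, S = K_s·(1+k_d θ_c)/[θ_c·(Y k − k_d) − 1] = 18.5 × (1 + 0.103 × 17.0) / [17.0 × (0.472 × 3.49 − 0.103) − 1] = 50.89 / 25.25 = 2.015 mg/L.
Correct the yield for decay: Y_obs = Y/(1 + k_d θ_c) = 0.472 / (1 + 0.103 × 17.0) = 0.472 / 2.751 = 0.1716.
Substrate removed = Q·(S₀ − S) = 4.86 m³/d × (671 − 2.02) g/m³ = 3.25×10^3 g/d = 3.251 kg/d.
Net biomass production P_X = Y_obs × Q·(S₀ − S) = 0.1716 × 3.251 = 0.5578 kg VSS/d.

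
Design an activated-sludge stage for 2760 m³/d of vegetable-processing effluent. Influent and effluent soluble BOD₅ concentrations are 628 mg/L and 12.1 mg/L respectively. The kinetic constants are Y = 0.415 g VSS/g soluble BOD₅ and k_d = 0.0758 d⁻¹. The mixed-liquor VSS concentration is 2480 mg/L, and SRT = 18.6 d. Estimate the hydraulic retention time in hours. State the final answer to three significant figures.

τ ≈ 19.1 h

Steady-state biomass mass balance: V·X·(1 + k_d·θ_c) = Y·Q·(S₀ − S)·θ_c, so V = 0.415 × 2760 × (628 − 12.1) × 18.6 / [2480 × (1 + 0.0758 × 18.6)] = 1.31×10^7 / 5977 = 2195 m³.
τ = V/Q = 2195/2760 = 0.7955 d, or 19.09 h.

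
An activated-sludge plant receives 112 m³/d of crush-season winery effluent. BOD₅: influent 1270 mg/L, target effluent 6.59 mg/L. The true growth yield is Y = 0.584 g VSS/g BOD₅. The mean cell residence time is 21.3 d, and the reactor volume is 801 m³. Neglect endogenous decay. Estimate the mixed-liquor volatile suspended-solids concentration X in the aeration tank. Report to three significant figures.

Without decay, X = Y Q (S₀−S) θ_c / V = 0.584 × 112 × (1270 − 6.59) × 21.3 / 801 = 2197 mg/L.

X ≈ 2200 mg/L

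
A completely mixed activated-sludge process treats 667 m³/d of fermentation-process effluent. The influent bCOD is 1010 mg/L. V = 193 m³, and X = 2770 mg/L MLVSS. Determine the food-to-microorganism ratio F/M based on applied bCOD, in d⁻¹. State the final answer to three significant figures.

F/M ≈ 1.26 d⁻¹

F/M = Q·S₀ / (V·X) = 667 × 1010 / (193.0 × 2770) = 1.260 g bCOD·(g VSS·d)⁻¹.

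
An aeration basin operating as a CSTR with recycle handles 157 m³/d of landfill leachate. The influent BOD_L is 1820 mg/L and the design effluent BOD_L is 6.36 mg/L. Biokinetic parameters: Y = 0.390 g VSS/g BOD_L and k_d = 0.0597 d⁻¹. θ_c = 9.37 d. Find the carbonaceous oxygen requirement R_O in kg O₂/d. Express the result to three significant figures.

The observed yield is Y_obs = Y/(1 + k_d·θ_c) = 0.390 / (1 + 0.0597 × 9.37) = 0.390 / 1.559 = 0.2501 g VSS per g BOD_L removed.
Mass of BOD_L removed per day: Q(S₀ − S) = 157 × 1814 g/m³ = 284.7 kg/d.
Biomass synthesised: P_X = Y_obs × 284.7 = 71.21 kg VSS/d.
Carbonaceous O₂ demand = substrate oxidised − cell-mass equivalent = 284.7 − 1.42 × 71.21 = 183.6 kg O₂/d.

R_O ≈ 184 kg O₂/d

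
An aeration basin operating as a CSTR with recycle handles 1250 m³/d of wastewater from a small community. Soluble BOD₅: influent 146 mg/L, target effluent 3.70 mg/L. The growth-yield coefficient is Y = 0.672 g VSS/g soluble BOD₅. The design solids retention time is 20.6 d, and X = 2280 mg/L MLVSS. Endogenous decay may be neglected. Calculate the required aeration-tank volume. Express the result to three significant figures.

V ≈ 1080 m³

V·X = Y·Q·ΔS·θ_c gives V = 0.672 × 1250 × (146 − 3.70) × 20.6 / 2280 = 1080 m³.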